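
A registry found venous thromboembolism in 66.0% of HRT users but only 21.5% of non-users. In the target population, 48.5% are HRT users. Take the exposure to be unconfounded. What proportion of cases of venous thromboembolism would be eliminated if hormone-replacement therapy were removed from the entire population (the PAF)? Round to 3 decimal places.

PAF ≈ 0.501

p₁ = 0.66, p₀ = 0.215.
Overall risk P(Y=1) = π·p₁ + (1−π)·p₀ = 0.485×0.66 + 0.515×0.215 = 0.43083.
Under exogeneity, PAF = [P(Y=1) − p₀] / P(Y=1).
PAF = (0.43083 − 0.215) / 0.43083 ≈ 0.5010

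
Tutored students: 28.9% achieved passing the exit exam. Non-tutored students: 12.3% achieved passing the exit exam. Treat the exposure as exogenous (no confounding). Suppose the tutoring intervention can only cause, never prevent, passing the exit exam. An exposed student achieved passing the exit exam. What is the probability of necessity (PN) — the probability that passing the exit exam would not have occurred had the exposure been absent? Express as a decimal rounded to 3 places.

PN ≈ 0.574

p₁ = 0.289, p₀ = 0.123.
Under exogeneity and monotonicity, PN = (p₁ − p₀) / p₁.
PN = (0.289 − 0.123) / 0.289 = 0.166 / 0.289 ≈ 0.5744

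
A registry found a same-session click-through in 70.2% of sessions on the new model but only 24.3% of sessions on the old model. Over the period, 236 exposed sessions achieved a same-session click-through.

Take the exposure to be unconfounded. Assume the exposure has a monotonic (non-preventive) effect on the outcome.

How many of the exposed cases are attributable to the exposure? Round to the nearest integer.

p₁ = 0.702, p₀ = 0.243.
PN = (p₁ − p₀)/p₁ = (0.702 − 0.243) / 0.702 ≈ 0.65385.
Attributable cases ≈ PN × (exposed cases) = 0.65385 × 236 ≈ 154.31.

about 154 cases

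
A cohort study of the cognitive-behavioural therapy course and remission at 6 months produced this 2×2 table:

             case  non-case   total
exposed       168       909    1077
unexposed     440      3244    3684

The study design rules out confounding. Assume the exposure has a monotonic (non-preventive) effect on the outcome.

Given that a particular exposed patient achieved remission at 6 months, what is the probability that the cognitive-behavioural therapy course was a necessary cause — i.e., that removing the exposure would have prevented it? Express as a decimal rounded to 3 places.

PN ≈ 0.234

p₁ = P(outcome | exposed) = 168/1077 = 0.15599
p₀ = P(outcome | unexposed) = 440/3684 = 0.11944
Under exogeneity and monotonicity, PN = (p₁ − p₀)/p₁.
PN = (0.15599 − 0.11944) / 0.15599 ≈ 0.2343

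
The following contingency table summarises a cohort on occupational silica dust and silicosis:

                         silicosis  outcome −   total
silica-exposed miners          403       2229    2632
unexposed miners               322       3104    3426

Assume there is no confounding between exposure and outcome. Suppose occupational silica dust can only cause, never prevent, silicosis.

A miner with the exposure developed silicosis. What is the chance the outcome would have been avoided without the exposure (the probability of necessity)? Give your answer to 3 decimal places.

PN ≈ 0.386

p₁ = P(outcome | exposed) = 403/2632 = 0.15312
p₀ = P(outcome | unexposed) = 322/3426 = 0.093987
Under exogeneity and monotonicity, PN = (p₁ − p₀)/p₁.
PN = (0.15312 − 0.093987) / 0.15312 ≈ 0.3862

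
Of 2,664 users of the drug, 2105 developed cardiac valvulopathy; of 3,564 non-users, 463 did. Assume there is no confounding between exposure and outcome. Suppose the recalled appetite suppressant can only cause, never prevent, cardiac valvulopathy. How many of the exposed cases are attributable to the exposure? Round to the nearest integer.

about 1759 cases

p₁ = P(outcome | exposed) = 2105/2664 = 0.79017
p₀ = P(outcome | unexposed) = 463/3564 = 0.12991
PN = (p₁ − p₀)/p₁ = (0.79017 − 0.12991) / 0.79017 ≈ 0.83559.
Attributable cases ≈ PN × (exposed cases) = 0.83559 × 2105 ≈ 1758.92.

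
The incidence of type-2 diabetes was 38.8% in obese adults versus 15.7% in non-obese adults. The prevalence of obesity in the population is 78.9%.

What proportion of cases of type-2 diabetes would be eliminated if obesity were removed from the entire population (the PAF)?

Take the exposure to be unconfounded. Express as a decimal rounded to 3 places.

p₁ = 0.388, p₀ = 0.157.
Overall risk P(Y=1) = π·p₁ + (1−π)·p₀ = 0.789×0.388 + 0.211×0.157 = 0.33926.
Under exogeneity, PAF = [P(Y=1) − p₀] / P(Y=1).
PAF = (0.33926 − 0.157) / 0.33926 ≈ 0.5372

PAF ≈ 0.537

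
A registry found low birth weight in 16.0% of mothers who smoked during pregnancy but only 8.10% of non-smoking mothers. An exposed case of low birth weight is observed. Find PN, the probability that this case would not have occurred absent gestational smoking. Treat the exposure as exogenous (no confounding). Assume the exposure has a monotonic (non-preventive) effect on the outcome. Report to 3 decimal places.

PN ≈ 0.494

p₁ = 0.16, p₀ = 0.081.
Under exogeneity and monotonicity, PN = (p₁ − p₀) / p₁.
PN = (0.16 − 0.081) / 0.16 = 0.079 / 0.16 ≈ 0.4938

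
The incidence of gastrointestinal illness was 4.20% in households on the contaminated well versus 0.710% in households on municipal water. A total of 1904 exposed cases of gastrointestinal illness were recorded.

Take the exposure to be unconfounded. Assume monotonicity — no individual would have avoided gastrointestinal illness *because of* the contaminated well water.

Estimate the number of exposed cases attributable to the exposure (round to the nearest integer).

p₁ = 0.042, p₀ = 0.0071.
PN = (p₁ − p₀)/p₁ = (0.042 − 0.0071) / 0.042 ≈ 0.83095.
Attributable cases ≈ PN × (exposed cases) = 0.83095 × 1904 ≈ 1582.13.

about 1582 cases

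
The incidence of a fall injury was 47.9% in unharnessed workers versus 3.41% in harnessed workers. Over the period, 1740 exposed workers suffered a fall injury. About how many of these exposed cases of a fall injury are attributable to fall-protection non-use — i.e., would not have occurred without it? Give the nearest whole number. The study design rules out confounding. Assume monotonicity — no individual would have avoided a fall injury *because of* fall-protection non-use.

about 1616 cases

p₁ = 0.479, p₀ = 0.0341.
PN = (p₁ − p₀)/p₁ = (0.479 − 0.0341) / 0.479 ≈ 0.92881.
Attributable cases ≈ PN × (exposed cases) = 0.92881 × 1740 ≈ 1616.13.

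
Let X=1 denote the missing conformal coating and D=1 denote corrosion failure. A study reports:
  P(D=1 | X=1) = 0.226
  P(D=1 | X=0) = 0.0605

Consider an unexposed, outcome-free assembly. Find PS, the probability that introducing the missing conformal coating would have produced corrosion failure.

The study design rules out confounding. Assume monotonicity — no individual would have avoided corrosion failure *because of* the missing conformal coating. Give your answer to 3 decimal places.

PS ≈ 0.176

Let p₁ = 0.226, p₀ = 0.0605.
Under exogeneity and monotonicity, PS = (p₁ − p₀) / (1 − p₀).
PS = (0.226 − 0.0605) / (1 − 0.0605) = 0.1655 / 0.9395 ≈ 0.1762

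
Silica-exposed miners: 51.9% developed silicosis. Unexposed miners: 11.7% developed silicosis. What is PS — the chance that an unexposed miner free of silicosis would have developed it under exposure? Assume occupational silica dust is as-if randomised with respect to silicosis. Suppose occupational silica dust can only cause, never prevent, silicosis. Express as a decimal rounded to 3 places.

p₁ = 0.519, p₀ = 0.117.
Under exogeneity and monotonicity, PS = (p₁ − p₀) / (1 − p₀).
PS = (0.519 − 0.117) / (1 − 0.117) = 0.402 / 0.883 ≈ 0.4553

PS ≈ 0.455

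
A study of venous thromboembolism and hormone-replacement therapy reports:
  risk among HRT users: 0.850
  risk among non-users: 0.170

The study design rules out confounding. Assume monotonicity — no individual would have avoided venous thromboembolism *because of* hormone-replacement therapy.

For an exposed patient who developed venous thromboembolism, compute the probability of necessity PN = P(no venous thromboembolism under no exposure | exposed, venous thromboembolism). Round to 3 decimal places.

PN ≈ 0.800

Let p₁ = 0.85, p₀ = 0.17.
Under exogeneity and monotonicity, PN = (p₁ − p₀) / p₁.
PN = (0.85 − 0.17) / 0.85 = 0.68 / 0.85 ≈ 0.8000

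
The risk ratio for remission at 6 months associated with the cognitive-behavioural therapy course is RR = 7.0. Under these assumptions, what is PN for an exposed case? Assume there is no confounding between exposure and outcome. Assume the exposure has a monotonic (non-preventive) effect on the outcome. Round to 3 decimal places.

Under exogeneity and monotonicity, PN = (RR − 1) / RR = 1 − 1/RR.
PN = (7.0 − 1) / 7.0 = 6 / 7.0 ≈ 0.8571

PN ≈ 0.857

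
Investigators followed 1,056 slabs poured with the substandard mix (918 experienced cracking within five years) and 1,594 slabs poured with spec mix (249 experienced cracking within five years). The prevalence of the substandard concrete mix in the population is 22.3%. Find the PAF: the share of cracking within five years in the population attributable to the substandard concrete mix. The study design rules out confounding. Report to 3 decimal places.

p₁ = P(outcome | exposed) = 918/1056 = 0.86932
p₀ = P(outcome | unexposed) = 249/1594 = 0.15621
Overall risk P(Y=1) = π·p₁ + (1−π)·p₀ = 0.223×0.86932 + 0.777×0.15621 = 0.31523.
Under exogeneity, PAF = [P(Y=1) − p₀] / P(Y=1).
PAF = (0.31523 − 0.15621) / 0.31523 ≈ 0.5045

PAF ≈ 0.504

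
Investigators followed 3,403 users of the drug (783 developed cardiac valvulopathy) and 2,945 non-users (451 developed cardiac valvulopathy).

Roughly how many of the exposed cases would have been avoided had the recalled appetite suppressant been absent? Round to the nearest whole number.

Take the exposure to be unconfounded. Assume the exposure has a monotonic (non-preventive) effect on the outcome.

p₁ = P(outcome | exposed) = 783/3403 = 0.23009
p₀ = P(outcome | unexposed) = 451/2945 = 0.15314
PN = (p₁ − p₀)/p₁ = (0.23009 − 0.15314) / 0.23009 ≈ 0.33443.
Attributable cases ≈ PN × (exposed cases) = 0.33443 × 783 ≈ 261.86.

about 262 cases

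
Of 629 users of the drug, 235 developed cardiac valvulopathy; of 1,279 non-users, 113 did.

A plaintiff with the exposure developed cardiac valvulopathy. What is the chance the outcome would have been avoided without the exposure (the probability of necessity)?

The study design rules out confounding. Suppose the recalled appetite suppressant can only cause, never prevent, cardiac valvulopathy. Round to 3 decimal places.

PN ≈ 0.764

p₁ = P(outcome | exposed) = 235/629 = 0.37361
p₀ = P(outcome | unexposed) = 113/1279 = 0.08835
Under exogeneity and monotonicity, PN = (p₁ − p₀) / p₁.
PN = (0.37361 − 0.08835) / 0.37361 = 0.28526 / 0.37361 ≈ 0.7635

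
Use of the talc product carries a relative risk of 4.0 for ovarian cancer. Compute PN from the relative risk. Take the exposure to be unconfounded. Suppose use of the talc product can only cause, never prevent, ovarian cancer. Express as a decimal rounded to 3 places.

PN ≈ 0.750

Under exogeneity and monotonicity, PN = (RR − 1) / RR = 1 − 1/RR.
PN = (4.0 − 1) / 4.0 = 3 / 4.0 ≈ 0.7500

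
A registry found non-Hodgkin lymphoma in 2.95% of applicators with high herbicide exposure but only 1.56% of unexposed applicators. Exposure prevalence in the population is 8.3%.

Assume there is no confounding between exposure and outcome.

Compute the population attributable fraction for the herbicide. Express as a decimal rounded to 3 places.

PAF ≈ 0.069

p₁ = 0.0295, p₀ = 0.0156.
Overall risk P(Y=1) = π·p₁ + (1−π)·p₀ = 0.083×0.0295 + 0.917×0.0156 = 0.016754.
Under exogeneity, PAF = [P(Y=1) − p₀] / P(Y=1).
PAF = (0.016754 − 0.0156) / 0.016754 ≈ 0.0689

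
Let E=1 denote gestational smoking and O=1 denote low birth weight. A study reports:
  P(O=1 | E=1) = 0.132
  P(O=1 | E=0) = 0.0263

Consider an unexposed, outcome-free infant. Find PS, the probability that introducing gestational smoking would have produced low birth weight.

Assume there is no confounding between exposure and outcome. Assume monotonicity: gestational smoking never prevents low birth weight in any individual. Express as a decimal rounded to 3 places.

Let p₁ = 0.132, p₀ = 0.0263.
Under exogeneity and monotonicity, PS = (p₁ − p₀) / (1 − p₀).
PS = (0.132 − 0.0263) / (1 − 0.0263) = 0.1057 / 0.9737 ≈ 0.1086

PS ≈ 0.109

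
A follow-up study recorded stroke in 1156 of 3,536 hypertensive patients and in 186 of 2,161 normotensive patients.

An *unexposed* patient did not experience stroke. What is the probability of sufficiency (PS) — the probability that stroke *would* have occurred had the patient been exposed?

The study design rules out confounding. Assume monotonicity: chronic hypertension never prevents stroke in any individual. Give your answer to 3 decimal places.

p₁ = P(outcome | exposed) = 1156/3536 = 0.32692
p₀ = P(outcome | unexposed) = 186/2161 = 0.086071
Under exogeneity and monotonicity, PS = (p₁ − p₀) / (1 − p₀).
PS = (0.32692 − 0.086071) / (1 − 0.086071) = 0.24085 / 0.91393 ≈ 0.2635

PS ≈ 0.264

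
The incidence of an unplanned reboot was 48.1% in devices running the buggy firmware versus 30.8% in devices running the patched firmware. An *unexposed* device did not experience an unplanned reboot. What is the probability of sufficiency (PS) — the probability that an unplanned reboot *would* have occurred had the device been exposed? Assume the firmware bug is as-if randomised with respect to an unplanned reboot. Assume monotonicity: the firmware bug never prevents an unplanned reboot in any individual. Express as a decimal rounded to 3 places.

p₁ = 0.481, p₀ = 0.308.
Under exogeneity and monotonicity, PS = (p₁ − p₀) / (1 − p₀).
PS = (0.481 − 0.308) / (1 − 0.308) = 0.173 / 0.692 ≈ 0.2500

PS ≈ 0.250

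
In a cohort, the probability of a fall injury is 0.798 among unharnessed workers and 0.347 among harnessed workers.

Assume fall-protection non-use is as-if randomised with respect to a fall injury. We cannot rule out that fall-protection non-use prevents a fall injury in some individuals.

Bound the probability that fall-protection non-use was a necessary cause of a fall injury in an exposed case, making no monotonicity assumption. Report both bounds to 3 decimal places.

0.565 ≤ PN ≤ 0.818

Let p₁ = 0.798, p₀ = 0.347.
Under exogeneity alone the bounds on PN are max{0,(p₁−p₀)/p₁} ≤ PN ≤ min{1,(1−p₀)/p₁}.
  lower = (p₁ − p₀)/p₁ = 0.451 / 0.798 ≈ 0.5652
  upper = min{1, (1 − p₀)/p₁} = 0.653 / 0.798 ≈ 0.8183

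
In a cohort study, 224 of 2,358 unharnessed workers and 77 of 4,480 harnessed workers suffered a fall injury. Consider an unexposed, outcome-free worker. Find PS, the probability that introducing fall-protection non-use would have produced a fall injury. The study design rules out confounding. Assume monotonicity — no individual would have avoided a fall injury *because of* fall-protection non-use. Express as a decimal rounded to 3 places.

PS ≈ 0.079

p₁ = P(outcome | exposed) = 224/2358 = 0.094996
p₀ = P(outcome | unexposed) = 77/4480 = 0.017188
Under exogeneity and monotonicity, PS = (p₁ − p₀) / (1 − p₀).
PS = (0.094996 − 0.017188) / (1 − 0.017188) = 0.077808 / 0.98281 ≈ 0.0792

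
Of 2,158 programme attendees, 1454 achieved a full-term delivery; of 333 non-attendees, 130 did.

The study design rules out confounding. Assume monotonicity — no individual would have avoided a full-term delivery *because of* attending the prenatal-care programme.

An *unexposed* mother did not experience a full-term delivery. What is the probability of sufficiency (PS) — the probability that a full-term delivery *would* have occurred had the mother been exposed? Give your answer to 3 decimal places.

p₁ = P(outcome | exposed) = 1454/2158 = 0.67377
p₀ = P(outcome | unexposed) = 130/333 = 0.39039
Under exogeneity and monotonicity, PS = (p₁ − p₀) / (1 − p₀).
PS = (0.67377 − 0.39039) / (1 − 0.39039) = 0.28338 / 0.60961 ≈ 0.4649

PS ≈ 0.465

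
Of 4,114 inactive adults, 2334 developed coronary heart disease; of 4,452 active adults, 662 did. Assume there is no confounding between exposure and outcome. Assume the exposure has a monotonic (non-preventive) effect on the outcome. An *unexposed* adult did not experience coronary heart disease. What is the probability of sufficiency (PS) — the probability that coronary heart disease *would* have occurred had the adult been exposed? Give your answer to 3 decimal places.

PS ≈ 0.492

p₁ = P(outcome | exposed) = 2334/4114 = 0.56733
p₀ = P(outcome | unexposed) = 662/4452 = 0.1487
Under exogeneity and monotonicity, PS = (p₁ − p₀) / (1 − p₀).
PS = (0.56733 − 0.1487) / (1 − 0.1487) = 0.41863 / 0.8513 ≈ 0.4918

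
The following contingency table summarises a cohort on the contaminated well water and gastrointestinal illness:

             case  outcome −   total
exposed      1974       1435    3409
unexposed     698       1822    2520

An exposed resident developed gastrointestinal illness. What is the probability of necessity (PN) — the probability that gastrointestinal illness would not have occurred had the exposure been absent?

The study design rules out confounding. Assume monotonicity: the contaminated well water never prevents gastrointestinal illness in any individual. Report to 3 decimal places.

PN ≈ 0.522

p₁ = P(outcome | exposed) = 1974/3409 = 0.57906
p₀ = P(outcome | unexposed) = 698/2520 = 0.27698
Under exogeneity and monotonicity, PN = (p₁ − p₀) / p₁.
PN = (0.57906 − 0.27698) / 0.57906 = 0.30207 / 0.57906 ≈ 0.5217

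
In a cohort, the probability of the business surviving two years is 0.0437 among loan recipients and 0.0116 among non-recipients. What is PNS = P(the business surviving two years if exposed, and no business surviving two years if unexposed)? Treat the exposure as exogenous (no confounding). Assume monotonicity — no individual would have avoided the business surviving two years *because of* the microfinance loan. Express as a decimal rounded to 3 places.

Let p₁ = 0.0437, p₀ = 0.0116.
Under exogeneity and monotonicity, PNS = p₁ − p₀.
PNS = 0.0437 − 0.0116 = 0.0321

PNS ≈ 0.032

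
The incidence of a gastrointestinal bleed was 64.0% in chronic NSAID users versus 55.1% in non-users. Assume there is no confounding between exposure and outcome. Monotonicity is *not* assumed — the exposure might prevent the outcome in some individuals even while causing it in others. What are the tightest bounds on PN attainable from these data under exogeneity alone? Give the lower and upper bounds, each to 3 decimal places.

p₁ = 0.64, p₀ = 0.551.
Under exogeneity alone the bounds on PN are max{0,(p₁−p₀)/p₁} ≤ PN ≤ min{1,(1−p₀)/p₁}.
  lower = (p₁ − p₀)/p₁ = 0.089 / 0.64 ≈ 0.1391
  upper = min{1, (1 − p₀)/p₁} = 0.449 / 0.64 ≈ 0.7016

0.139 ≤ PN ≤ 0.702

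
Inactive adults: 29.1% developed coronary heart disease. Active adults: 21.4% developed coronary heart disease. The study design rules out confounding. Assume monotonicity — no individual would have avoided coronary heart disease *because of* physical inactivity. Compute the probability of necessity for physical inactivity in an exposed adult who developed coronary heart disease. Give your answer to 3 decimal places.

PN ≈ 0.265

p₁ = 0.291, p₀ = 0.214.
Under exogeneity and monotonicity, PN = (p₁ − p₀) / p₁.
PN = (0.291 − 0.214) / 0.291 = 0.077 / 0.291 ≈ 0.2646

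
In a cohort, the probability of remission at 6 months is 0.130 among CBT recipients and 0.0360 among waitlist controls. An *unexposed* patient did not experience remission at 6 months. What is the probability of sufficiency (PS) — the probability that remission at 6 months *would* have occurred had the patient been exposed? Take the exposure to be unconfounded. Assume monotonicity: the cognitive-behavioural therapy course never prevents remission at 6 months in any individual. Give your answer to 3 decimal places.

Let p₁ = 0.13, p₀ = 0.036.
Under exogeneity and monotonicity, PS = (p₁ − p₀) / (1 − p₀).
PS = (0.13 − 0.036) / (1 − 0.036) = 0.094 / 0.964 ≈ 0.0975

PS ≈ 0.098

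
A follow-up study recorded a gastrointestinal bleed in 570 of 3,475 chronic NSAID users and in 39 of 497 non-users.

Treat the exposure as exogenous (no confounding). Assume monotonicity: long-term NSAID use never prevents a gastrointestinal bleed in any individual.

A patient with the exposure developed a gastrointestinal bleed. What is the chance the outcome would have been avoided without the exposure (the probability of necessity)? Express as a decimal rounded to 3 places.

p₁ = P(outcome | exposed) = 570/3475 = 0.16403
p₀ = P(outcome | unexposed) = 39/497 = 0.078471
Under exogeneity and monotonicity, PN = (p₁ − p₀) / p₁.
PN = (0.16403 − 0.078471) / 0.16403 = 0.085558 / 0.16403 ≈ 0.5216

PN ≈ 0.522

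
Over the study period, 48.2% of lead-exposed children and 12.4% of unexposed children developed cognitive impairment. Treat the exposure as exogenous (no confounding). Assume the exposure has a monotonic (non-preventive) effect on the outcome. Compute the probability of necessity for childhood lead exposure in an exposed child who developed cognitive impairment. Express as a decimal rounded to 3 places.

PN ≈ 0.743

p₁ = 0.482, p₀ = 0.124.
Under exogeneity and monotonicity, PN = (p₁ − p₀) / p₁.
PN = (0.482 − 0.124) / 0.482 = 0.358 / 0.482 ≈ 0.7427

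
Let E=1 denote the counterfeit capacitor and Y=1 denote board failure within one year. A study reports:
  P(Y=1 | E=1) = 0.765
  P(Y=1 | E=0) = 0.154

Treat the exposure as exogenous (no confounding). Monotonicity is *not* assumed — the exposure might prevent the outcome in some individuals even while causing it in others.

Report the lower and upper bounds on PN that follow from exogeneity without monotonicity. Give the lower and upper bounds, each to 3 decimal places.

Let p₁ = 0.765, p₀ = 0.154.
Under exogeneity alone the bounds on PN are max{0,(p₁−p₀)/p₁} ≤ PN ≤ min{1,(1−p₀)/p₁}.
  lower = (p₁ − p₀)/p₁ = 0.611 / 0.765 ≈ 0.7987
  upper = min{1, (1 − p₀)/p₁} = 0.846 / 0.765 ≈ 1.1059 → capped at 1

0.799 ≤ PN ≤ 1.000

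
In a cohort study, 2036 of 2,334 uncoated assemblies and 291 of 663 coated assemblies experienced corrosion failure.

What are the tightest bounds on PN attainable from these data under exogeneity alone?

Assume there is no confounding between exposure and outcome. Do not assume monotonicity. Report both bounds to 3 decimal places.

p₁ = P(outcome | exposed) = 2036/2334 = 0.87232
p₀ = P(outcome | unexposed) = 291/663 = 0.43891
Under exogeneity alone the bounds on PN are max{0,(p₁−p₀)/p₁} ≤ PN ≤ min{1,(1−p₀)/p₁}.
  lower = (p₁ − p₀)/p₁ = 0.43341 / 0.87232 ≈ 0.4968
  upper = min{1, (1 − p₀)/p₁} = 0.56109 / 0.87232 ≈ 0.6432

0.497 ≤ PN ≤ 0.643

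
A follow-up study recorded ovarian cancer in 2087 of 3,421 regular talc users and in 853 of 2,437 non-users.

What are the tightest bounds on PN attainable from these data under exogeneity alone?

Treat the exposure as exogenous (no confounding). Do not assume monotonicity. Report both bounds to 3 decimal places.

0.426 ≤ PN ≤ 1.000

p₁ = P(outcome | exposed) = 2087/3421 = 0.61006
p₀ = P(outcome | unexposed) = 853/2437 = 0.35002
Under exogeneity alone the bounds on PN are max{0,(p₁−p₀)/p₁} ≤ PN ≤ min{1,(1−p₀)/p₁}.
  lower = (p₁ − p₀)/p₁ = 0.26004 / 0.61006 ≈ 0.4262
  upper = min{1, (1 − p₀)/p₁} = 0.64998 / 0.61006 ≈ 1.0654 → capped at 1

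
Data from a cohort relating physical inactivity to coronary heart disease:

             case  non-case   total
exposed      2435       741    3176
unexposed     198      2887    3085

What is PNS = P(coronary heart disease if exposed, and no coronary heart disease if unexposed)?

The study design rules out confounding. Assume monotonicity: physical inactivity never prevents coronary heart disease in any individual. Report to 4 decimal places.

PNS ≈ 0.7025

p₁ = P(outcome | exposed) = 2435/3176 = 0.76669
p₀ = P(outcome | unexposed) = 198/3085 = 0.064182
Under exogeneity and monotonicity, PNS = p₁ − p₀.
PNS = 0.76669 − 0.064182 = 0.70251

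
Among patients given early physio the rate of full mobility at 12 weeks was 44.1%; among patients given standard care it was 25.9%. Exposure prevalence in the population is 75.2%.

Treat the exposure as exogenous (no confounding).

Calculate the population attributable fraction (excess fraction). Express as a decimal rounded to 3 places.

PAF ≈ 0.346

p₁ = 0.441, p₀ = 0.259.
Overall risk P(Y=1) = π·p₁ + (1−π)·p₀ = 0.752×0.441 + 0.248×0.259 = 0.39586.
Under exogeneity, PAF = [P(Y=1) − p₀] / P(Y=1).
PAF = (0.39586 − 0.259) / 0.39586 ≈ 0.3457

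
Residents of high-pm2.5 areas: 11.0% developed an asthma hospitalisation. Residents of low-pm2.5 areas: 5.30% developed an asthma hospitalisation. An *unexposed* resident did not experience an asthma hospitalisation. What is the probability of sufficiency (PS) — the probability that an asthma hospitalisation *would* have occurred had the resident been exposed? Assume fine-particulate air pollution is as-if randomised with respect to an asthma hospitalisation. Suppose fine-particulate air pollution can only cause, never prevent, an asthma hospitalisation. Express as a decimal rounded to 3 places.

PS ≈ 0.060

p₁ = 0.11, p₀ = 0.053.
Under exogeneity and monotonicity, PS = (p₁ − p₀) / (1 − p₀).
PS = (0.11 − 0.053) / (1 − 0.053) = 0.057 / 0.947 ≈ 0.0602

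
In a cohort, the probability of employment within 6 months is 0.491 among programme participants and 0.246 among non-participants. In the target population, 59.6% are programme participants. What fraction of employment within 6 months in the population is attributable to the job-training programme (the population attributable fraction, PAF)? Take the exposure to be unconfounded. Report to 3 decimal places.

PAF ≈ 0.372

Let p₁ = 0.491, p₀ = 0.246.
Overall risk P(Y=1) = π·p₁ + (1−π)·p₀ = 0.596×0.491 + 0.404×0.246 = 0.39202.
Under exogeneity, PAF = [P(Y=1) − p₀] / P(Y=1).
PAF = (0.39202 − 0.246) / 0.39202 ≈ 0.3725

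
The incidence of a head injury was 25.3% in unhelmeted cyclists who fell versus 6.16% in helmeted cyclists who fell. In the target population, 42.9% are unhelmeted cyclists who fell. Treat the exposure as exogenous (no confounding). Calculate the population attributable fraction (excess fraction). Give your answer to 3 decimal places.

PAF ≈ 0.571

p₁ = 0.253, p₀ = 0.0616.
Overall risk P(Y=1) = π·p₁ + (1−π)·p₀ = 0.429×0.253 + 0.571×0.0616 = 0.14371.
Under exogeneity, PAF = [P(Y=1) − p₀] / P(Y=1).
PAF = (0.14371 − 0.0616) / 0.14371 ≈ 0.5714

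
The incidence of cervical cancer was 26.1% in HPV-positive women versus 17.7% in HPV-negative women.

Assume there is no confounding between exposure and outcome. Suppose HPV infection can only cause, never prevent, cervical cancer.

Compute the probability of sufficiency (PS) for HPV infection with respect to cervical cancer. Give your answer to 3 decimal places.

PS ≈ 0.102

p₁ = 0.261, p₀ = 0.177.
Under exogeneity and monotonicity, PS = (p₁ − p₀) / (1 − p₀).
PS = (0.261 − 0.177) / (1 − 0.177) = 0.084 / 0.823 ≈ 0.1021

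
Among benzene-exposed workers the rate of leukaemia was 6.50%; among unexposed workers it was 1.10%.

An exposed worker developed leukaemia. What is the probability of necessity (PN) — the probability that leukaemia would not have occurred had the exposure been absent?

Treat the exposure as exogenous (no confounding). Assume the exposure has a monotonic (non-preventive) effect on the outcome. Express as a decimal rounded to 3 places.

PN ≈ 0.831

p₁ = 0.065, p₀ = 0.011.
Under exogeneity and monotonicity, PN = (p₁ − p₀) / p₁.
PN = (0.065 − 0.011) / 0.065 = 0.054 / 0.065 ≈ 0.8308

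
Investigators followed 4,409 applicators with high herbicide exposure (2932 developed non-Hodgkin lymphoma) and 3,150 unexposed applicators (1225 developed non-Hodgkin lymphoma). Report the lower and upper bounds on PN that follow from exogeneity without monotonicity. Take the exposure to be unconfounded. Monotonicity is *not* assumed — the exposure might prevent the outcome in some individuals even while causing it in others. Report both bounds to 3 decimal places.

0.415 ≤ PN ≤ 0.919

p₁ = P(outcome | exposed) = 2932/4409 = 0.665
p₀ = P(outcome | unexposed) = 1225/3150 = 0.38889
Under exogeneity alone the bounds on PN are max{0,(p₁−p₀)/p₁} ≤ PN ≤ min{1,(1−p₀)/p₁}.
  lower = (p₁ − p₀)/p₁ = 0.27611 / 0.665 ≈ 0.4152
  upper = min{1, (1 − p₀)/p₁} = 0.61111 / 0.665 ≈ 0.9190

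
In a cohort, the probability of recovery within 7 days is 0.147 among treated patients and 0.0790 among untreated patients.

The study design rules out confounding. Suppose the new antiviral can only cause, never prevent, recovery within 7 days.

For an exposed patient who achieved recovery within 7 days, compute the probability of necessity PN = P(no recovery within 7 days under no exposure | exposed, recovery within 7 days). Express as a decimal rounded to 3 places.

PN ≈ 0.463

Let p₁ = 0.147, p₀ = 0.079.
Under exogeneity and monotonicity, PN = (p₁ − p₀) / p₁.
PN = (0.147 − 0.079) / 0.147 = 0.068 / 0.147 ≈ 0.4626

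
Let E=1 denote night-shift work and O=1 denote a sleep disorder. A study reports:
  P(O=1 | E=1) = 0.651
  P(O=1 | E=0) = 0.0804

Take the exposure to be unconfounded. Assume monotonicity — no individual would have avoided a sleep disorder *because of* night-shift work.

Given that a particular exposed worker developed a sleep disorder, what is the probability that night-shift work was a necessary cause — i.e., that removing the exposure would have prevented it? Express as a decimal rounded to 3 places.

PN ≈ 0.876

Let p₁ = 0.651, p₀ = 0.0804.
Under exogeneity and monotonicity, PN = (p₁ − p₀) / p₁.
PN = (0.651 − 0.0804) / 0.651 = 0.5706 / 0.651 ≈ 0.8765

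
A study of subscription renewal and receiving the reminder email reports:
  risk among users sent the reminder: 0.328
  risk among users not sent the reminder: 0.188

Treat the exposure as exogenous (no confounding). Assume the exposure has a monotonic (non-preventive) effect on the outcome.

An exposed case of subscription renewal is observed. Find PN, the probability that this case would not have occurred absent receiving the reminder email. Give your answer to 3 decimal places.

PN ≈ 0.427

Let p₁ = 0.328, p₀ = 0.188.
Under exogeneity and monotonicity, PN = (p₁ − p₀) / p₁.
PN = (0.328 − 0.188) / 0.328 = 0.14 / 0.328 ≈ 0.4268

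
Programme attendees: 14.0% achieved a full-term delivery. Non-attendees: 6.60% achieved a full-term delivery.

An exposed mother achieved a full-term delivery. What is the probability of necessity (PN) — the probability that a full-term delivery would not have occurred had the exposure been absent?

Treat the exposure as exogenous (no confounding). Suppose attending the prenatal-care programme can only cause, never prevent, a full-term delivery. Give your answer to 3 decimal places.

p₁ = 0.14, p₀ = 0.066.
Under exogeneity and monotonicity, PN = (p₁ − p₀) / p₁.
PN = (0.14 − 0.066) / 0.14 = 0.074 / 0.14 ≈ 0.5286

PN ≈ 0.529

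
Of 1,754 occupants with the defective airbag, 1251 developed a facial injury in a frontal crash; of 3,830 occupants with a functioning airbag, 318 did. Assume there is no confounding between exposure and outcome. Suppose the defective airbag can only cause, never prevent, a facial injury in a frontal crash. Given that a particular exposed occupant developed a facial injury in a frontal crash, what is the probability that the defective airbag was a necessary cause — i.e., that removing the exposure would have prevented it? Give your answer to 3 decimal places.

PN ≈ 0.884

p₁ = P(outcome | exposed) = 1251/1754 = 0.71323
p₀ = P(outcome | unexposed) = 318/3830 = 0.083029
Under exogeneity and monotonicity, PN = (p₁ − p₀) / p₁.
PN = (0.71323 − 0.083029) / 0.71323 = 0.6302 / 0.71323 ≈ 0.8836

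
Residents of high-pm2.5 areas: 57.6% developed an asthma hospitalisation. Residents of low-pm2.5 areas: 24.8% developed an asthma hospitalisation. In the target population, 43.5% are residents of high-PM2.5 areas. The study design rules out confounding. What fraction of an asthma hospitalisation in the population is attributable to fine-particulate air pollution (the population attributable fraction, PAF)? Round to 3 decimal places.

p₁ = 0.576, p₀ = 0.248.
Overall risk P(Y=1) = π·p₁ + (1−π)·p₀ = 0.435×0.576 + 0.565×0.248 = 0.39068.
Under exogeneity, PAF = [P(Y=1) − p₀] / P(Y=1).
PAF = (0.39068 − 0.248) / 0.39068 ≈ 0.3652

PAF ≈ 0.365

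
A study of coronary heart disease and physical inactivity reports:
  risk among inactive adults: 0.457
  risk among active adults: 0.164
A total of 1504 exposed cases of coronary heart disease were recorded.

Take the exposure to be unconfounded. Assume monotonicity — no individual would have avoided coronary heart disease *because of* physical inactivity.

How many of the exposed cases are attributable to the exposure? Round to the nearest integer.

about 964 cases

Let p₁ = 0.457, p₀ = 0.164.
PN = (p₁ − p₀)/p₁ = (0.457 − 0.164) / 0.457 ≈ 0.64114.
Attributable cases ≈ PN × (exposed cases) = 0.64114 × 1504 ≈ 964.27.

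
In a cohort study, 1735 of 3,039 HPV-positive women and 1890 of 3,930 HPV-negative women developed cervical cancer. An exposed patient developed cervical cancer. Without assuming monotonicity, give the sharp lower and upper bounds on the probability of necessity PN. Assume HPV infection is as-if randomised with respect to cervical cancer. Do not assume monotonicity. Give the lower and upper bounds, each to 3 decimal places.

0.158 ≤ PN ≤ 0.909

p₁ = P(outcome | exposed) = 1735/3039 = 0.57091
p₀ = P(outcome | unexposed) = 1890/3930 = 0.48092
Under exogeneity alone the bounds on PN are max{0,(p₁−p₀)/p₁} ≤ PN ≤ min{1,(1−p₀)/p₁}.
  lower = (p₁ − p₀)/p₁ = 0.089995 / 0.57091 ≈ 0.1576
  upper = min{1, (1 − p₀)/p₁} = 0.51908 / 0.57091 ≈ 0.9092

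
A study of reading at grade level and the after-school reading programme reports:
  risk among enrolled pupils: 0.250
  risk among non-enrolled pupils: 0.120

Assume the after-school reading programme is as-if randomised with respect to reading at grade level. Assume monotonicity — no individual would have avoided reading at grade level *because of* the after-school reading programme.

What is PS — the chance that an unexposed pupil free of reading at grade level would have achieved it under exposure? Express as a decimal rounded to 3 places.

PS ≈ 0.148

Let p₁ = 0.25, p₀ = 0.12.
Under exogeneity and monotonicity, PS = (p₁ − p₀) / (1 − p₀).
PS = (0.25 − 0.12) / (1 − 0.12) = 0.13 / 0.88 ≈ 0.1477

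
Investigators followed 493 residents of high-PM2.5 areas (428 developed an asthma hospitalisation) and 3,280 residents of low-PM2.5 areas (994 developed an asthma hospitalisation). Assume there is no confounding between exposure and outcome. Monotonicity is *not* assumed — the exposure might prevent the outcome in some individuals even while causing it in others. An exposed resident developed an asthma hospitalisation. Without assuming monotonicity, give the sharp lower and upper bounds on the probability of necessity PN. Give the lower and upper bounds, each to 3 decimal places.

0.651 ≤ PN ≤ 0.803

p₁ = P(outcome | exposed) = 428/493 = 0.86815
p₀ = P(outcome | unexposed) = 994/3280 = 0.30305
Under exogeneity alone the bounds on PN are max{0,(p₁−p₀)/p₁} ≤ PN ≤ min{1,(1−p₀)/p₁}.
  lower = (p₁ − p₀)/p₁ = 0.56511 / 0.86815 ≈ 0.6509
  upper = min{1, (1 − p₀)/p₁} = 0.69695 / 0.86815 ≈ 0.8028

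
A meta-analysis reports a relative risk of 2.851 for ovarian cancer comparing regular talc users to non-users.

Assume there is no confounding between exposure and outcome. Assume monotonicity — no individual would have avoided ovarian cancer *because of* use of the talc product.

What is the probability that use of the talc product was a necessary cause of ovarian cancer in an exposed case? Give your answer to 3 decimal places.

Under exogeneity and monotonicity, PN = (RR − 1) / RR = 1 − 1/RR.
PN = (2.851 − 1) / 2.851 = 1.851 / 2.851 ≈ 0.6492

PN ≈ 0.649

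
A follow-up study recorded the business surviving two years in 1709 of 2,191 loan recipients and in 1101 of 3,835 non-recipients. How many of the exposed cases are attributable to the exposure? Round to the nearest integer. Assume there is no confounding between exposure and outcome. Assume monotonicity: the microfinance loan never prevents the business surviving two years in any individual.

p₁ = P(outcome | exposed) = 1709/2191 = 0.78001
p₀ = P(outcome | unexposed) = 1101/3835 = 0.28709
PN = (p₁ − p₀)/p₁ = (0.78001 − 0.28709) / 0.78001 ≈ 0.63194.
Attributable cases ≈ PN × (exposed cases) = 0.63194 × 1709 ≈ 1079.98.

about 1080 cases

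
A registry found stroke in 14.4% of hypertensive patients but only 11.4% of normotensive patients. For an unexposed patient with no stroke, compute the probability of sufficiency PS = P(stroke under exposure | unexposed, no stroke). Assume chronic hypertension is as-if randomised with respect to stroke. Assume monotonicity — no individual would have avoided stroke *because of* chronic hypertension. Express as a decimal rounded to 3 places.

PS ≈ 0.034

p₁ = 0.144, p₀ = 0.114.
Under exogeneity and monotonicity, PS = (p₁ − p₀) / (1 − p₀).
PS = (0.144 − 0.114) / (1 − 0.114) = 0.03 / 0.886 ≈ 0.0339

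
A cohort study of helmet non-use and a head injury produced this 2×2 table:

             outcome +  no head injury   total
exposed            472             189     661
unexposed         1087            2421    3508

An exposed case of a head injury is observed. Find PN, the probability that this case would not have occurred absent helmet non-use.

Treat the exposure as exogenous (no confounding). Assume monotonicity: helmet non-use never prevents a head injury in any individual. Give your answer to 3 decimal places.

p₁ = P(outcome | exposed) = 472/661 = 0.71407
p₀ = P(outcome | unexposed) = 1087/3508 = 0.30986
Under exogeneity and monotonicity, PN = (p₁ − p₀) / p₁.
PN = (0.71407 − 0.30986) / 0.71407 = 0.40421 / 0.71407 ≈ 0.5661

PN ≈ 0.566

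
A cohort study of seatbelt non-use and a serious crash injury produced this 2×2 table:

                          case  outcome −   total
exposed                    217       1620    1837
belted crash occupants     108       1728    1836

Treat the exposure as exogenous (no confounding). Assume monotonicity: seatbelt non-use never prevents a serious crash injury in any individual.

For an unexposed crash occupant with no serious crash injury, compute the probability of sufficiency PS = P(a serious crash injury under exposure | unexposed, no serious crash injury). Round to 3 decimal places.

p₁ = P(outcome | exposed) = 217/1837 = 0.11813
p₀ = P(outcome | unexposed) = 108/1836 = 0.058824
Under exogeneity and monotonicity, PS = (p₁ − p₀)/(1 − p₀).
PS = (0.11813 − 0.058824) / 0.94118 ≈ 0.0630

PS ≈ 0.063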